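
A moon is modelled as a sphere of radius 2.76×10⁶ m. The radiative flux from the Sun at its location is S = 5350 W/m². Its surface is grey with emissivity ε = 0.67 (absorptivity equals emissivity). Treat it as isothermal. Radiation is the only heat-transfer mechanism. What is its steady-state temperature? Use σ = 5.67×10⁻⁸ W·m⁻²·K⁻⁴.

At equilibrium, absorbed power = emitted power.
Absorbing cross-section = πr² = 2.393×10¹³ m²; emitting surface = 4πr² = 9.573×10¹³ m² (ratio 4).
εS·A_cross = εσ·A_surf·T⁴  ⇒  T⁴ = S/(4σ)   (ε cancels).
T⁴ = 5350/(4·5.67×10⁻⁸) = 2.359×10¹⁰ K⁴.
T = (2.359×10¹⁰)^(1/4).

T ≈ 392 K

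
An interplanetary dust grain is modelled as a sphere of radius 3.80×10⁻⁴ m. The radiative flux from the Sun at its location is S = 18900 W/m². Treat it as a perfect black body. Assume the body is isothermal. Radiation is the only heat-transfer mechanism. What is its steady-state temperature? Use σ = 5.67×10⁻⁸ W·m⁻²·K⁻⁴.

T ≈ 537 K

At equilibrium, absorbed power = emitted power.
Absorbing cross-section = πr² = 4.536×10⁻⁷ m²; emitting surface = 4πr² = 1.815×10⁻⁶ m² (ratio 4).
S·A_cross = εσ·A_surf·T⁴  ⇒  T⁴ = S/(4σ).
T⁴ = 1.00·18900/(4·5.67×10⁻⁸) = 8.333×10¹⁰ K⁴.
T = (8.333×10¹⁰)^(1/4).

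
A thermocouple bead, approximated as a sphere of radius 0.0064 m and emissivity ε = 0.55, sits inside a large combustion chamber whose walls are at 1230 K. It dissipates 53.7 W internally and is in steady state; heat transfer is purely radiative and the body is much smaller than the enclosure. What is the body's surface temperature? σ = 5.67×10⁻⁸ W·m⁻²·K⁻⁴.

T ≈ 1540 K

For a small grey body in a large enclosure, net radiated power = εσA(T⁴ − T_w⁴).
Steady state: P = εσA(T⁴ − T_w⁴) with A = 4πr² = 5.147×10⁻⁴ m².
T⁴ = P/(εσA) + T_w⁴ = 53.7/(0.55·5.67×10⁻⁸·5.147×10⁻⁴) + (1230)⁴
    = 3.345×10¹² + 2.289×10¹² = 5.634×10¹² K⁴.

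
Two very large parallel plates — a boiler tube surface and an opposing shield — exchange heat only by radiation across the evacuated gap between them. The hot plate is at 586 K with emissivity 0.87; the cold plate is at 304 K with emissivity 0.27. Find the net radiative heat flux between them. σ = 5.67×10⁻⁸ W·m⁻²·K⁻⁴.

q ≈ 1610 W/m²

For two infinite grey parallel plates, q = σ(T₁⁴ − T₂⁴)/(1/ε₁ + 1/ε₂ − 1).
T₁⁴ − T₂⁴ = 1.179×10¹¹ − 8.541×10⁹ = 1.094×10¹¹ K⁴.
1/ε₁ + 1/ε₂ − 1 = 1.149 + 3.704 − 1 = 3.853.
q = 5.67×10⁻⁸ × 1.094×10¹¹ / 3.853.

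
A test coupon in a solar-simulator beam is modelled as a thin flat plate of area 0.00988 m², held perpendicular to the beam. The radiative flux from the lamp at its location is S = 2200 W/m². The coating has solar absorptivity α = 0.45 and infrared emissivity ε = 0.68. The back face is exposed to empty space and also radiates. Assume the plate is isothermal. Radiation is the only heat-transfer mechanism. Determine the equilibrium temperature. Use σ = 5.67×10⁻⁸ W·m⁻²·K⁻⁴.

At equilibrium, absorbed power = emitted power.
Absorbing cross-section = A = 0.009880 m²; emitting surface = 2A = 0.01976 m² (ratio 2).
αS·A_cross = εσ·A_surf·T⁴  ⇒  T⁴ = αS/(ε·2σ).
T⁴ = 0.450·2200/(0.68·2·5.67×10⁻⁸) = 1.284×10¹⁰ K⁴.
T = (1.284×10¹⁰)^(1/4).

T ≈ 337 K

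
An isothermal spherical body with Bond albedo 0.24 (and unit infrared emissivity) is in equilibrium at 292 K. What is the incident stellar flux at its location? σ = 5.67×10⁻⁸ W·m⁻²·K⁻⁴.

(1−a)S·πr² = σ·4πr²·T⁴ ⇒ S = 4σT⁴/(1−a).
S = 4·5.67×10⁻⁸·7.270×10⁹/0.760.

S ≈ 2170 W/m²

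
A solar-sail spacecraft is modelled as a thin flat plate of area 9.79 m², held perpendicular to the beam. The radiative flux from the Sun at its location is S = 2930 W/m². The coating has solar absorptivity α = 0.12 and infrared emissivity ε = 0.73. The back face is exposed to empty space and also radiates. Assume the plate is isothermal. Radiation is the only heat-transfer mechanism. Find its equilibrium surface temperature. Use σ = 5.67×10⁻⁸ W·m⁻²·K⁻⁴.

At equilibrium, absorbed power = emitted power.
Absorbing cross-section = A = 9.790 m²; emitting surface = 2A = 19.58 m² (ratio 2).
αS·A_cross = εσ·A_surf·T⁴  ⇒  T⁴ = αS/(ε·2σ).
T⁴ = 0.120·2930/(0.73·2·5.67×10⁻⁸) = 4.247×10⁹ K⁴.
T = (4.247×10⁹)^(1/4).

T ≈ 255 K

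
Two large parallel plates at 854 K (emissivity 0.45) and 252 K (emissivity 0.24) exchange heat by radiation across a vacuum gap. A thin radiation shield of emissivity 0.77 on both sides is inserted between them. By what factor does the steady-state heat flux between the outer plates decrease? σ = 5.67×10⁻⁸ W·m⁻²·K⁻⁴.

factor ≈ 1.30

Without shield: q₀ = σΔ(T⁴)/(1/ε₁+1/ε₂−1) with denominator 5.389.
With shield the two gaps are in series; the resistances add: (1/ε₁+1/ε_s−1)+(1/ε_s+1/ε₂−1) = 2.521+4.465 = 6.986.
Heat-flux ratio q₀/q = 6.986/5.389.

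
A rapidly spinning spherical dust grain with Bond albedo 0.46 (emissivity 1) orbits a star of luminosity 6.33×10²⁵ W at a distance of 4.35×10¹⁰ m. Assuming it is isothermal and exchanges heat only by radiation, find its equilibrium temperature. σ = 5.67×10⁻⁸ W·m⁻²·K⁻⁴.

T ≈ 282 K

First find the stellar flux at distance d: S = L/(4πd²) = 6.33×10²⁵/(4π·(4.35×10¹⁰)²) = 2662 W/m².
For an isothermal sphere, absorbed (1−a)S·πr² = emitted σ·4πr²·T⁴, so T⁴ = (1−a)S/(4σ).
T⁴ = 0.540·2662/(4·5.67×10⁻⁸) = 6.338×10⁹ K⁴.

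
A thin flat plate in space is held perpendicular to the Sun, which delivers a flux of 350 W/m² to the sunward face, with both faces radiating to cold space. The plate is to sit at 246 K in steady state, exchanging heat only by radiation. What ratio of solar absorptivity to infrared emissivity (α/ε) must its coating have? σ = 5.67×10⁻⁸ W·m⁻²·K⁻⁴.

Balance: αS·A = εσ·2A·T⁴ ⇒ α/ε = 2σT⁴/S.
α/ε = 2·5.67×10⁻⁸·(246)⁴/350 = 2·5.67×10⁻⁸·3.662×10⁹/350.

α/ε ≈ 1.19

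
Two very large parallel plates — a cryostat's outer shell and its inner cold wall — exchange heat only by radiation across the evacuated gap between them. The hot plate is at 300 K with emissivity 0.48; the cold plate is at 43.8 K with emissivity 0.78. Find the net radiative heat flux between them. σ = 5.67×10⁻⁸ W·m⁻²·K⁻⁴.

q ≈ 194 W/m²

For two infinite grey parallel plates, q = σ(T₁⁴ − T₂⁴)/(1/ε₁ + 1/ε₂ − 1).
T₁⁴ − T₂⁴ = 8.100×10⁹ − 3.680×10⁶ = 8.096×10⁹ K⁴.
1/ε₁ + 1/ε₂ − 1 = 2.083 + 1.282 − 1 = 2.365.
q = 5.67×10⁻⁸ × 8.096×10⁹ / 2.365.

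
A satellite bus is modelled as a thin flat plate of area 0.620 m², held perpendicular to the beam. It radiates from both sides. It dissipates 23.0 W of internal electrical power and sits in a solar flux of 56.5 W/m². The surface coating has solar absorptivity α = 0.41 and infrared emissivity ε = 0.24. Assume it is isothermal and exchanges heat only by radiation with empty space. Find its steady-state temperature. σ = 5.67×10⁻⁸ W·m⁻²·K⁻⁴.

T ≈ 217 K

At steady state, absorbed solar power + internal power = radiated power.
Absorbed: α·S·A_cross = 0.41·56.5·0.6200 = 14.36 W (cross-section A).
Total input = 14.36 + 23.0 = 37.36 W.
Radiated: εσ·A_surf·T⁴ with A_surf = 2A = 1.240 m².
T⁴ = 37.36/(0.24·5.67×10⁻⁸·1.240) = 2.214×10⁹ K⁴.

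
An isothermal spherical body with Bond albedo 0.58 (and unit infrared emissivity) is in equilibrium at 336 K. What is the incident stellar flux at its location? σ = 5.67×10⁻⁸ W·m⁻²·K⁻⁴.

S ≈ 6880 W/m²

(1−a)S·πr² = σ·4πr²·T⁴ ⇒ S = 4σT⁴/(1−a).
S = 4·5.67×10⁻⁸·1.275×10¹⁰/0.420.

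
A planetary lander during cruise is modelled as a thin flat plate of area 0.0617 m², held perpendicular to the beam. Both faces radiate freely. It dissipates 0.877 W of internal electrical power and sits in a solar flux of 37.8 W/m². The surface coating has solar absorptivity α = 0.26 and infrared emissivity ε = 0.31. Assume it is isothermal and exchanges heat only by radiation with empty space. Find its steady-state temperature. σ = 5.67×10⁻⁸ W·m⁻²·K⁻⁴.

T ≈ 162 K

At steady state, absorbed solar power + internal power = radiated power.
Absorbed: α·S·A_cross = 0.26·37.8·0.06170 = 0.6064 W (cross-section A).
Total input = 0.6064 + 0.877 = 1.483 W.
Radiated: εσ·A_surf·T⁴ with A_surf = 2A = 0.1234 m².
T⁴ = 1.483/(0.31·5.67×10⁻⁸·0.1234) = 6.839×10⁸ K⁴.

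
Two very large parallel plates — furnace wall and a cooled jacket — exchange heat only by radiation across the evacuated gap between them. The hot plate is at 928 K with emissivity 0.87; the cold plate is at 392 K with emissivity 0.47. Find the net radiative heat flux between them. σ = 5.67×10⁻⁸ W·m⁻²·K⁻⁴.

For two infinite grey parallel plates, q = σ(T₁⁴ − T₂⁴)/(1/ε₁ + 1/ε₂ − 1).
T₁⁴ − T₂⁴ = 7.416×10¹¹ − 2.361×10¹⁰ = 7.180×10¹¹ K⁴.
1/ε₁ + 1/ε₂ − 1 = 1.149 + 2.128 − 1 = 2.277.
q = 5.67×10⁻⁸ × 7.180×10¹¹ / 2.277.

q ≈ 17900 W/m²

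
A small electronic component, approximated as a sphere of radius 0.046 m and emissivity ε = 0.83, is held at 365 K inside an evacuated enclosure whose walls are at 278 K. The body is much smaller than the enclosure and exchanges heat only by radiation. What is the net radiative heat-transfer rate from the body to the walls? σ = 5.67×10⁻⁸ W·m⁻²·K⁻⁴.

P_net ≈ 14.7 W

For a small grey body in a large enclosure: P_net = εσA(T_body⁴ − T_wall⁴).
A = 4πr² = 0.02659 m²; T_body⁴ − T_wall⁴ = 1.775×10¹⁰ − 5.973×10⁹ = 1.178×10¹⁰ K⁴.
|P_net| = 0.83·5.67×10⁻⁸·0.02659·1.178×10¹⁰.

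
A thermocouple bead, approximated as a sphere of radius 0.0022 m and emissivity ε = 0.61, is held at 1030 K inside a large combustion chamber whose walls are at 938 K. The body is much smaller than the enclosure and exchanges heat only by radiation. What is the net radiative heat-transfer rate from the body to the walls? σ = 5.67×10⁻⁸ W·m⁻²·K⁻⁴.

P_net ≈ 0.739 W

For a small grey body in a large enclosure: P_net = εσA(T_body⁴ − T_wall⁴).
A = 4πr² = 6.082×10⁻⁵ m²; T_body⁴ − T_wall⁴ = 1.126×10¹² − 7.741×10¹¹ = 3.514×10¹¹ K⁴.
|P_net| = 0.61·5.67×10⁻⁸·6.082×10⁻⁵·3.514×10¹¹.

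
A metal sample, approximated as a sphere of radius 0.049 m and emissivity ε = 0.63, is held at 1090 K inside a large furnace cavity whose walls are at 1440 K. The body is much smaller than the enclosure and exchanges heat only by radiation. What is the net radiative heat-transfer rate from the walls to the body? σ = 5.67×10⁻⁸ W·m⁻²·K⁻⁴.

For a small grey body in a large enclosure: P_net = εσA(T_body⁴ − T_wall⁴).
A = 4πr² = 0.03017 m²; T_body⁴ − T_wall⁴ = 1.412×10¹² − 4.300×10¹² = -2.888×10¹² K⁴.
|P_net| = 0.63·5.67×10⁻⁸·0.03017·2.888×10¹².

P_net ≈ 3110 W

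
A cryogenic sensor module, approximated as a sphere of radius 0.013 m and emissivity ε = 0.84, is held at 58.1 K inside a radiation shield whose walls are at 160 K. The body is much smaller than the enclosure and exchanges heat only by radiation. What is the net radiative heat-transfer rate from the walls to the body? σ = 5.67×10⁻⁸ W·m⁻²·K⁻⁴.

P_net ≈ 0.0651 W

For a small grey body in a large enclosure: P_net = εσA(T_body⁴ − T_wall⁴).
A = 4πr² = 0.002124 m²; T_body⁴ − T_wall⁴ = 1.139×10⁷ − 6.554×10⁸ = -6.440×10⁸ K⁴.
|P_net| = 0.84·5.67×10⁻⁸·0.002124·6.440×10⁸.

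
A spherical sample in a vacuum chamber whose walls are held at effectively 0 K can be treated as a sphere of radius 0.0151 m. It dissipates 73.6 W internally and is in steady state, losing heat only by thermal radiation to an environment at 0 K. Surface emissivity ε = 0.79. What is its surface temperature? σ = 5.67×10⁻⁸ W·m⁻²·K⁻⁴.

Steady state: internal power = radiated power, P = εσA T⁴.
Radiating area A = 4πr² = 0.002865 m².
T⁴ = P/(εσA) = 73.6/(0.79·5.67×10⁻⁸·0.002865) = 5.735×10¹¹ K⁴.
T = (5.735×10¹¹)^(1/4).

T ≈ 870 K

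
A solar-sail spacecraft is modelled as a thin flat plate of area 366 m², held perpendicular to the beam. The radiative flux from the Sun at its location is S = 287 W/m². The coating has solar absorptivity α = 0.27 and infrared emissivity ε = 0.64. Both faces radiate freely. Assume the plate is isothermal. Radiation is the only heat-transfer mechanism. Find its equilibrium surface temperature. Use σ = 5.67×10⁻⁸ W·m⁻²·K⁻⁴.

At equilibrium, absorbed power = emitted power.
Absorbing cross-section = A = 366.0 m²; emitting surface = 2A = 732.0 m² (ratio 2).
αS·A_cross = εσ·A_surf·T⁴  ⇒  T⁴ = αS/(ε·2σ).
T⁴ = 0.270·287/(0.64·2·5.67×10⁻⁸) = 1.068×10⁹ K⁴.
T = (1.068×10⁹)^(1/4).

T ≈ 181 K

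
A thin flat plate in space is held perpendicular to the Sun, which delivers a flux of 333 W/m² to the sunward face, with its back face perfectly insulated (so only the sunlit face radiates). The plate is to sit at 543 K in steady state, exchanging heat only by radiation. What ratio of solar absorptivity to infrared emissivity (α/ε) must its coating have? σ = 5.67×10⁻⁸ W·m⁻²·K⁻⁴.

α/ε ≈ 14.8

Balance: αS·A = εσ·1A·T⁴ ⇒ α/ε = σT⁴/S.
α/ε = 5.67×10⁻⁸·(543)⁴/333 = 5.67×10⁻⁸·8.694×10¹⁰/333.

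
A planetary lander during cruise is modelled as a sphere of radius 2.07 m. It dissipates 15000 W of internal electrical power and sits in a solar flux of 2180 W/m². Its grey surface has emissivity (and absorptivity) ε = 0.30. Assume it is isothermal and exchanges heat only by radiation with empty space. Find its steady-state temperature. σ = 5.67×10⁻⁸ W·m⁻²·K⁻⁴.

T ≈ 402 K

At steady state, absorbed solar power + internal power = radiated power.
Absorbed: α·S·A_cross = 0.30·2180·13.46 = 8804 W (cross-section πr²).
Total input = 8804 + 15000 = 23800 W.
Radiated: εσ·A_surf·T⁴ with A_surf = 4πr² = 53.85 m².
T⁴ = 23800/(0.30·5.67×10⁻⁸·53.85) = 2.599×10¹⁰ K⁴.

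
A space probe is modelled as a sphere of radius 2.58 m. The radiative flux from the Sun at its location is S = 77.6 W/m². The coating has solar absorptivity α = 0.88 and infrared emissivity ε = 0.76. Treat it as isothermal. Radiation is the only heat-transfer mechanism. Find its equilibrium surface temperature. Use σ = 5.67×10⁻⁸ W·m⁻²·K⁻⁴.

At equilibrium, absorbed power = emitted power.
Absorbing cross-section = πr² = 20.91 m²; emitting surface = 4πr² = 83.65 m² (ratio 4).
αS·A_cross = εσ·A_surf·T⁴  ⇒  T⁴ = αS/(ε·4σ).
T⁴ = 0.880·77.6/(0.76·4·5.67×10⁻⁸) = 3.962×10⁸ K⁴.
T = (3.962×10⁸)^(1/4).

T ≈ 141 K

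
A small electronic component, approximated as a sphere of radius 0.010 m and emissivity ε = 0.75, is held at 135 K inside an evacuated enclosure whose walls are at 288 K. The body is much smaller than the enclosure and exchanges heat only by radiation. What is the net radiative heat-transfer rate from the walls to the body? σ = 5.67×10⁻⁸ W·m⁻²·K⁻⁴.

P_net ≈ 0.350 W

For a small grey body in a large enclosure: P_net = εσA(T_body⁴ − T_wall⁴).
A = 4πr² = 0.001257 m²; T_body⁴ − T_wall⁴ = 3.322×10⁸ − 6.880×10⁹ = -6.548×10⁹ K⁴.
|P_net| = 0.75·5.67×10⁻⁸·0.001257·6.548×10⁹.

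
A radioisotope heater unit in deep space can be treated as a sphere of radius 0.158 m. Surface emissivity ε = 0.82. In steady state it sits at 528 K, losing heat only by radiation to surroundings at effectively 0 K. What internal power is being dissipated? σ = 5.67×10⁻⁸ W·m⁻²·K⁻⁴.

P ≈ 1130 W

Steady state: P = εσA T⁴.
A = 4πr² = 0.3137 m²; T⁴ = (528)⁴ = 7.772×10¹⁰ K⁴.
P = 0.82 × 5.67×10⁻⁸ × 0.3137 × 7.772×10¹⁰.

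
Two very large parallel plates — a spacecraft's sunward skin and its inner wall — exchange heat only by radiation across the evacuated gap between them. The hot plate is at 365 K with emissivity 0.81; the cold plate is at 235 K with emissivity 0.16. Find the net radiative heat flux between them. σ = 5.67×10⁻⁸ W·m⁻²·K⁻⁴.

q ≈ 129 W/m²

For two infinite grey parallel plates, q = σ(T₁⁴ − T₂⁴)/(1/ε₁ + 1/ε₂ − 1).
T₁⁴ − T₂⁴ = 1.775×10¹⁰ − 3.050×10⁹ = 1.470×10¹⁰ K⁴.
1/ε₁ + 1/ε₂ − 1 = 1.235 + 6.250 − 1 = 6.485.
q = 5.67×10⁻⁸ × 1.470×10¹⁰ / 6.485.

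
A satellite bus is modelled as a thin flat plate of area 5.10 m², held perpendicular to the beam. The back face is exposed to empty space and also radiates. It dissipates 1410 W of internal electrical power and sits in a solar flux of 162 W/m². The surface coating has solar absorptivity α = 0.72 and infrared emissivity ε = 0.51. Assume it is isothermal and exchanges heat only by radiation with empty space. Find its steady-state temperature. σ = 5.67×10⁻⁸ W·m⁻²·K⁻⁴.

T ≈ 287 K

At steady state, absorbed solar power + internal power = radiated power.
Absorbed: α·S·A_cross = 0.72·162·5.100 = 594.9 W (cross-section A).
Total input = 594.9 + 1410 = 2005 W.
Radiated: εσ·A_surf·T⁴ with A_surf = 2A = 10.20 m².
T⁴ = 2005/(0.51·5.67×10⁻⁸·10.20) = 6.797×10⁹ K⁴.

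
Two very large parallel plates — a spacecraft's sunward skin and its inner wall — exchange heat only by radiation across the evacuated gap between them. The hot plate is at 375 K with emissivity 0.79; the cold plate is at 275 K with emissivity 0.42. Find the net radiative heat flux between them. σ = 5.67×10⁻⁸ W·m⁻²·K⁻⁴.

For two infinite grey parallel plates, q = σ(T₁⁴ − T₂⁴)/(1/ε₁ + 1/ε₂ − 1).
T₁⁴ − T₂⁴ = 1.978×10¹⁰ − 5.719×10⁹ = 1.406×10¹⁰ K⁴.
1/ε₁ + 1/ε₂ − 1 = 1.266 + 2.381 − 1 = 2.647.
q = 5.67×10⁻⁸ × 1.406×10¹⁰ / 2.647.

q ≈ 301 W/m²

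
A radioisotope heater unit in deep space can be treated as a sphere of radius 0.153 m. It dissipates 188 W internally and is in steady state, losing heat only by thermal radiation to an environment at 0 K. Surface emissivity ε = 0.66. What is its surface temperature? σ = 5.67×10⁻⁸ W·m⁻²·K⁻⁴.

T ≈ 362 K

Steady state: internal power = radiated power, P = εσA T⁴.
Radiating area A = 4πr² = 0.2942 m².
T⁴ = P/(εσA) = 188/(0.66·5.67×10⁻⁸·0.2942) = 1.708×10¹⁰ K⁴.
T = (1.708×10¹⁰)^(1/4).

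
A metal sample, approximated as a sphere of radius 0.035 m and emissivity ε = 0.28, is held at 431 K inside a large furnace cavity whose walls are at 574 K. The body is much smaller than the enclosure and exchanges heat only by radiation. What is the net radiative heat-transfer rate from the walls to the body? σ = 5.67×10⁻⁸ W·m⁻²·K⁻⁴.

For a small grey body in a large enclosure: P_net = εσA(T_body⁴ − T_wall⁴).
A = 4πr² = 0.01539 m²; T_body⁴ − T_wall⁴ = 3.451×10¹⁰ − 1.086×10¹¹ = -7.405×10¹⁰ K⁴.
|P_net| = 0.28·5.67×10⁻⁸·0.01539·7.405×10¹⁰.

P_net ≈ 18.1 W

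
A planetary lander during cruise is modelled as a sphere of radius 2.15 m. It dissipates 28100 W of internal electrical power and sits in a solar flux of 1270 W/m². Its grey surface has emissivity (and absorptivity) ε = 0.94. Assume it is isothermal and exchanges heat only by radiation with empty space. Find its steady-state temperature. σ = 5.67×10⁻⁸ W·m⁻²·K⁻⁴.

At steady state, absorbed solar power + internal power = radiated power.
Absorbed: α·S·A_cross = 0.94·1270·14.52 = 17340 W (cross-section πr²).
Total input = 17340 + 28100 = 45440 W.
Radiated: εσ·A_surf·T⁴ with A_surf = 4πr² = 58.09 m².
T⁴ = 45440/(0.94·5.67×10⁻⁸·58.09) = 1.468×10¹⁰ K⁴.

T ≈ 348 K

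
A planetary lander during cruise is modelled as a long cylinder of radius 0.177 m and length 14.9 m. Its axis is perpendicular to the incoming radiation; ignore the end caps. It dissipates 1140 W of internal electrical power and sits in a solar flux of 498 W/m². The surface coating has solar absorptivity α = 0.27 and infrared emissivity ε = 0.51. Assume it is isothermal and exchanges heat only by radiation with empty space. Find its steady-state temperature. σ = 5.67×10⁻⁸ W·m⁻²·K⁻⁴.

T ≈ 249 K

At steady state, absorbed solar power + internal power = radiated power.
Absorbed: α·S·A_cross = 0.27·498·5.275 = 709.2 W (cross-section 2rL).
Total input = 709.2 + 1140 = 1849 W.
Radiated: εσ·A_surf·T⁴ with A_surf = 2πrL = 16.57 m².
T⁴ = 1849/(0.51·5.67×10⁻⁸·16.57) = 3.859×10⁹ K⁴.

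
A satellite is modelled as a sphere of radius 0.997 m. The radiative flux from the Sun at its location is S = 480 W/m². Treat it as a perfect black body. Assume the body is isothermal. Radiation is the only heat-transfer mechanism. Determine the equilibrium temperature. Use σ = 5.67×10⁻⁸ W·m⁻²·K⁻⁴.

T ≈ 214 K

At equilibrium, absorbed power = emitted power.
Absorbing cross-section = πr² = 3.123 m²; emitting surface = 4πr² = 12.49 m² (ratio 4).
S·A_cross = εσ·A_surf·T⁴  ⇒  T⁴ = S/(4σ).
T⁴ = 1.00·480/(4·5.67×10⁻⁸) = 2.116×10⁹ K⁴.
T = (2.116×10⁹)^(1/4).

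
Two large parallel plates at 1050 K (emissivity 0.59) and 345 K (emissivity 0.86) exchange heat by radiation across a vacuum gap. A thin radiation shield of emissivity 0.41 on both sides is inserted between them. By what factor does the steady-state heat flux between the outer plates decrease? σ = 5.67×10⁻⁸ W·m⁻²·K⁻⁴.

factor ≈ 3.09

Without shield: q₀ = σΔ(T⁴)/(1/ε₁+1/ε₂−1) with denominator 1.858.
With shield the two gaps are in series; the resistances add: (1/ε₁+1/ε_s−1)+(1/ε_s+1/ε₂−1) = 3.134+2.602 = 5.736.
Heat-flux ratio q₀/q = 5.736/1.858.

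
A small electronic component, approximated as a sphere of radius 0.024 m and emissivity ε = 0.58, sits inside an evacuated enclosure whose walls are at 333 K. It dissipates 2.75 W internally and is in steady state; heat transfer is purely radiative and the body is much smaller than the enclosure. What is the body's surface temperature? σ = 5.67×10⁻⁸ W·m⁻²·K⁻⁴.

T ≈ 393 K

For a small grey body in a large enclosure, net radiated power = εσA(T⁴ − T_w⁴).
Steady state: P = εσA(T⁴ − T_w⁴) with A = 4πr² = 0.007238 m².
T⁴ = P/(εσA) + T_w⁴ = 2.75/(0.58·5.67×10⁻⁸·0.007238) + (333)⁴
    = 1.155×10¹⁰ + 1.230×10¹⁰ = 2.385×10¹⁰ K⁴.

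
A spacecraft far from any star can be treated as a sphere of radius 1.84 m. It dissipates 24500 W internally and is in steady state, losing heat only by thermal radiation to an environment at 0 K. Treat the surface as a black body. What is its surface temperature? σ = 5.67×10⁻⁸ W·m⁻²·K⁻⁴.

Steady state: internal power = radiated power, P = εσA T⁴.
Radiating area A = 4πr² = 42.54 m².
T⁴ = P/(εσA) = 24500/(1.0·5.67×10⁻⁸·42.54) = 1.016×10¹⁰ K⁴.
T = (1.016×10¹⁰)^(1/4).

T ≈ 317 K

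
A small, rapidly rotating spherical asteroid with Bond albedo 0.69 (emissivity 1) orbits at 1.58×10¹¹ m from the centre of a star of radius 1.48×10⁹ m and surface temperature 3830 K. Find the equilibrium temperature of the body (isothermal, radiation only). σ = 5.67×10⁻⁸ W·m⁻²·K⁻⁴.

T ≈ 196 K

The star's surface emits σT_*⁴; at distance d the flux is S = σT_*⁴(R_*/d)².
S = 5.67×10⁻⁸·(3830)⁴·(1.48×10⁹/1.58×10¹¹)² = 1071 W/m².
For an isothermal sphere T⁴ = (1−a)S/(4σ) = 1.463×10⁹ K⁴.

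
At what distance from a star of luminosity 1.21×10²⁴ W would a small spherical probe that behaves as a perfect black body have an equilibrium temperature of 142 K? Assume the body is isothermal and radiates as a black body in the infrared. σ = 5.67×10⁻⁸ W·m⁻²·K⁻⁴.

For an isothermal black-emitting sphere, (1−a)S·πr² = σ·4πr²·T⁴ ⇒ S = 4σT⁴/(1−a).
S = 4·5.67×10⁻⁸·(142)⁴/1.00 = 92.21 W/m².
Flux falls as S = L/(4πd²), so d = √(L/(4πS)) = √(1.21×10²⁴/(4π·92.21)).

d ≈ 3.23×10¹⁰ m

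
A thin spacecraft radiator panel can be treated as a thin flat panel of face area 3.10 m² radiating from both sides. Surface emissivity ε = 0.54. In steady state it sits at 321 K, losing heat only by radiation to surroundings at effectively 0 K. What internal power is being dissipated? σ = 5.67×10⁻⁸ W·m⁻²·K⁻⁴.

Steady state: P = εσA T⁴.
A = 2·3.10 = 6.200 m²; T⁴ = (321)⁴ = 1.062×10¹⁰ K⁴.
P = 0.54 × 5.67×10⁻⁸ × 6.200 × 1.062×10¹⁰.

P ≈ 2020 W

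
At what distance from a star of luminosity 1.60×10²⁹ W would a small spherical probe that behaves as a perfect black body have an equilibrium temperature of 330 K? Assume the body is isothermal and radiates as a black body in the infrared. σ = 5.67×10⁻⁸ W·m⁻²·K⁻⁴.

For an isothermal black-emitting sphere, (1−a)S·πr² = σ·4πr²·T⁴ ⇒ S = 4σT⁴/(1−a).
S = 4·5.67×10⁻⁸·(330)⁴/1.00 = 2690 W/m².
Flux falls as S = L/(4πd²), so d = √(L/(4πS)) = √(1.60×10²⁹/(4π·2690)).

d ≈ 2.18×10¹² m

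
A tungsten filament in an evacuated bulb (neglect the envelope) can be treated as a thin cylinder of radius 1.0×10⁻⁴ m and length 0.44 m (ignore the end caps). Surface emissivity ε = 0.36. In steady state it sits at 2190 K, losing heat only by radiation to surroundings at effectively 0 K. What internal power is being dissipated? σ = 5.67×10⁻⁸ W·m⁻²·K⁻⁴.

P ≈ 130 W

Steady state: P = εσA T⁴.
A = 2πrL = 2.765×10⁻⁴ m²; T⁴ = (2190)⁴ = 2.300×10¹³ K⁴.
P = 0.36 × 5.67×10⁻⁸ × 2.765×10⁻⁴ × 2.300×10¹³.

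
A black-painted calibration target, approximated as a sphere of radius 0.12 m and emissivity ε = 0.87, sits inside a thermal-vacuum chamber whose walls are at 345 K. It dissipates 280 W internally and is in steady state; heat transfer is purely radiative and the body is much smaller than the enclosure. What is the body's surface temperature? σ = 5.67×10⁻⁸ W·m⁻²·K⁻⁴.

T ≈ 462 K

For a small grey body in a large enclosure, net radiated power = εσA(T⁴ − T_w⁴).
Steady state: P = εσA(T⁴ − T_w⁴) with A = 4πr² = 0.1810 m².
T⁴ = P/(εσA) + T_w⁴ = 280/(0.87·5.67×10⁻⁸·0.1810) + (345)⁴
    = 3.137×10¹⁰ + 1.417×10¹⁰ = 4.553×10¹⁰ K⁴.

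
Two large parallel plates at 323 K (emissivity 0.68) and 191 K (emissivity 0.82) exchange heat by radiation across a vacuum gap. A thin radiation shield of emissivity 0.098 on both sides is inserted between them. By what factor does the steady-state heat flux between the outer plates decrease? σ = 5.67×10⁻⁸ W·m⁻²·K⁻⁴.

Without shield: q₀ = σΔ(T⁴)/(1/ε₁+1/ε₂−1) with denominator 1.690.
With shield the two gaps are in series; the resistances add: (1/ε₁+1/ε_s−1)+(1/ε_s+1/ε₂−1) = 10.67+10.42 = 21.10.
Heat-flux ratio q₀/q = 21.10/1.690.

factor ≈ 12.5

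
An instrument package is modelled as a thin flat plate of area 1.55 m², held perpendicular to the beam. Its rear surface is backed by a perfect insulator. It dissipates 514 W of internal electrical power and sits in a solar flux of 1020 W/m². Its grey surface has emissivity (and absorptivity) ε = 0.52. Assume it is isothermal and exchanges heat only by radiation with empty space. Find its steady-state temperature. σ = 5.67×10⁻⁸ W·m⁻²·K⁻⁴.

At steady state, absorbed solar power + internal power = radiated power.
Absorbed: α·S·A_cross = 0.52·1020·1.550 = 822.1 W (cross-section A).
Total input = 822.1 + 514 = 1336 W.
Radiated: εσ·A_surf·T⁴ with A_surf = A = 1.550 m².
T⁴ = 1336/(0.52·5.67×10⁻⁸·1.550) = 2.924×10¹⁰ K⁴.

T ≈ 414 K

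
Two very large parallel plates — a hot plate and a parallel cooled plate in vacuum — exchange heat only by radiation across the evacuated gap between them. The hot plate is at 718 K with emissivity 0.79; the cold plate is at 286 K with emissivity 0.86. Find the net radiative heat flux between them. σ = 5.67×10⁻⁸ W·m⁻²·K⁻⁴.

For two infinite grey parallel plates, q = σ(T₁⁴ − T₂⁴)/(1/ε₁ + 1/ε₂ − 1).
T₁⁴ − T₂⁴ = 2.658×10¹¹ − 6.691×10⁹ = 2.591×10¹¹ K⁴.
1/ε₁ + 1/ε₂ − 1 = 1.266 + 1.163 − 1 = 1.429.
q = 5.67×10⁻⁸ × 2.591×10¹¹ / 1.429.

q ≈ 10300 W/m²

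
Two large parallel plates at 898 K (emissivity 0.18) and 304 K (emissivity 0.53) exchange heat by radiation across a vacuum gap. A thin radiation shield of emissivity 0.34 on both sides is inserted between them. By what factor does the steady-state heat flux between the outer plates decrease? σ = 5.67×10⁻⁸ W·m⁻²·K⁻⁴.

Without shield: q₀ = σΔ(T⁴)/(1/ε₁+1/ε₂−1) with denominator 6.442.
With shield the two gaps are in series; the resistances add: (1/ε₁+1/ε_s−1)+(1/ε_s+1/ε₂−1) = 7.497+3.828 = 11.32.
Heat-flux ratio q₀/q = 11.32/6.442.

factor ≈ 1.76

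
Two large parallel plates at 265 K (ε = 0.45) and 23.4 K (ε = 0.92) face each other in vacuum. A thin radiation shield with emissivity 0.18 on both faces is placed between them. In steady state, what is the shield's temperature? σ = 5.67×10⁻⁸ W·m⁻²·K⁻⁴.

T_s ≈ 218 K

In steady state the net flux on the hot side equals that on the cold side.
σ(T₁⁴−T_s⁴)/D₁ = σ(T_s⁴−T₂⁴)/D₂, with D₁ = 1/ε₁+1/ε_s−1 = 6.778, D₂ = 1/ε_s+1/ε₂−1 = 5.643.
Solve for T_s⁴: T_s⁴ = (D₂·T₁⁴ + D₁·T₂⁴)/(D₁+D₂) = 2.241×10⁹ K⁴.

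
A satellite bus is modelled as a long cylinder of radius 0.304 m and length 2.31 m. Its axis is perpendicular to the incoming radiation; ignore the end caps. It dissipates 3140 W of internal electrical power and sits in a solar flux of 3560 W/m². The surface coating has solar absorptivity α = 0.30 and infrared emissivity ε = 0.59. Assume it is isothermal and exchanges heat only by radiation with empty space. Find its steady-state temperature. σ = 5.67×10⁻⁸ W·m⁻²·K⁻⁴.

At steady state, absorbed solar power + internal power = radiated power.
Absorbed: α·S·A_cross = 0.30·3560·1.404 = 1500 W (cross-section 2rL).
Total input = 1500 + 3140 = 4640 W.
Radiated: εσ·A_surf·T⁴ with A_surf = 2πrL = 4.412 m².
T⁴ = 4640/(0.59·5.67×10⁻⁸·4.412) = 3.144×10¹⁰ K⁴.

T ≈ 421 K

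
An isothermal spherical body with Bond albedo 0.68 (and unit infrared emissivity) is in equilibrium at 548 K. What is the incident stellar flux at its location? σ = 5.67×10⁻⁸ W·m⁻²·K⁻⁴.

(1−a)S·πr² = σ·4πr²·T⁴ ⇒ S = 4σT⁴/(1−a).
S = 4·5.67×10⁻⁸·9.018×10¹⁰/0.320.

S ≈ 63900 W/m²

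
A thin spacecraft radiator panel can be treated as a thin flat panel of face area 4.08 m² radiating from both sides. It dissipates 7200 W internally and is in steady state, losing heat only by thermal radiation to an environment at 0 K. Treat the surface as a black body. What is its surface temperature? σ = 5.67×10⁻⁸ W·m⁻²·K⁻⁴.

T ≈ 353 K

Steady state: internal power = radiated power, P = εσA T⁴.
Radiating area A = 2·4.08 = 8.160 m².
T⁴ = P/(εσA) = 7200/(1.0·5.67×10⁻⁸·8.160) = 1.556×10¹⁰ K⁴.
T = (1.556×10¹⁰)^(1/4).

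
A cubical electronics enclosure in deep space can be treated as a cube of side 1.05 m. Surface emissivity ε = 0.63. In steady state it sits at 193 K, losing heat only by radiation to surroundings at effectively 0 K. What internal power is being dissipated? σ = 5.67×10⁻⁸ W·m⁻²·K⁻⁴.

P ≈ 328 W

Steady state: P = εσA T⁴.
A = 6L² = 6.615 m²; T⁴ = (193)⁴ = 1.387×10⁹ K⁴.
P = 0.63 × 5.67×10⁻⁸ × 6.615 × 1.387×10⁹.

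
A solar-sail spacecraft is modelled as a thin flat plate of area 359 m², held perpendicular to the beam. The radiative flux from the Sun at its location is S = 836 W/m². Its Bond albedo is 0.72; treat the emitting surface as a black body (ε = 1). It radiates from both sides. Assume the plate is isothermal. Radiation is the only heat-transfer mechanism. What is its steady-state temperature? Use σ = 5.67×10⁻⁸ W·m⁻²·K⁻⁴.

At equilibrium, absorbed power = emitted power.
Absorbing cross-section = A = 359.0 m²; emitting surface = 2A = 718.0 m² (ratio 2).
(1−a)S·A_cross = εσ·A_surf·T⁴  ⇒  T⁴ = (1−a)S/(2σ).
T⁴ = 0.280·836/(2·5.67×10⁻⁸) = 2.064×10⁹ K⁴.
T = (2.064×10⁹)^(1/4).

T ≈ 213 K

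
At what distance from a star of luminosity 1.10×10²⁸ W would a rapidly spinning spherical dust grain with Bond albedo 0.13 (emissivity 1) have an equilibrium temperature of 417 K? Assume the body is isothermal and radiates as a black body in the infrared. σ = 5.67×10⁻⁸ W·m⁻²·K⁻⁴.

For an isothermal black-emitting sphere, (1−a)S·πr² = σ·4πr²·T⁴ ⇒ S = 4σT⁴/(1−a).
S = 4·5.67×10⁻⁸·(417)⁴/0.870 = 7883 W/m².
Flux falls as S = L/(4πd²), so d = √(L/(4πS)) = √(1.10×10²⁸/(4π·7883)).

d ≈ 3.33×10¹¹ m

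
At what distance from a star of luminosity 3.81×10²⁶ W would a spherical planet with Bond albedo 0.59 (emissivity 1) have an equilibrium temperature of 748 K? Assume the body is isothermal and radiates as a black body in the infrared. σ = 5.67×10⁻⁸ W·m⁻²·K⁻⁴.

d ≈ 1.32×10¹⁰ m

For an isothermal black-emitting sphere, (1−a)S·πr² = σ·4πr²·T⁴ ⇒ S = 4σT⁴/(1−a).
S = 4·5.67×10⁻⁸·(748)⁴/0.410 = 1.732×10⁵ W/m².
Flux falls as S = L/(4πd²), so d = √(L/(4πS)) = √(3.81×10²⁶/(4π·1.732×10⁵)).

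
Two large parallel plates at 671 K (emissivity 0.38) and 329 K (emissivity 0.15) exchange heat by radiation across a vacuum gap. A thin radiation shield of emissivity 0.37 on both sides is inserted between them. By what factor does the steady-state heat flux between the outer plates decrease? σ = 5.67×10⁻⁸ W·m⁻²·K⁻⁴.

factor ≈ 1.53

Without shield: q₀ = σΔ(T⁴)/(1/ε₁+1/ε₂−1) with denominator 8.298.
With shield the two gaps are in series; the resistances add: (1/ε₁+1/ε_s−1)+(1/ε_s+1/ε₂−1) = 4.334+8.369 = 12.70.
Heat-flux ratio q₀/q = 12.70/8.298.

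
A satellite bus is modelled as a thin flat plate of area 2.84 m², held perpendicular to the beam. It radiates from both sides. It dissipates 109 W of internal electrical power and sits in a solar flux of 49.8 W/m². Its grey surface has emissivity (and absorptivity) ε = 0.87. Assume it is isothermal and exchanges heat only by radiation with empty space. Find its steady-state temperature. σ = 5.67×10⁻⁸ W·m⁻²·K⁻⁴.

T ≈ 170 K

At steady state, absorbed solar power + internal power = radiated power.
Absorbed: α·S·A_cross = 0.87·49.8·2.840 = 123.0 W (cross-section A).
Total input = 123.0 + 109 = 232.0 W.
Radiated: εσ·A_surf·T⁴ with A_surf = 2A = 5.680 m².
T⁴ = 232.0/(0.87·5.67×10⁻⁸·5.680) = 8.282×10⁸ K⁴.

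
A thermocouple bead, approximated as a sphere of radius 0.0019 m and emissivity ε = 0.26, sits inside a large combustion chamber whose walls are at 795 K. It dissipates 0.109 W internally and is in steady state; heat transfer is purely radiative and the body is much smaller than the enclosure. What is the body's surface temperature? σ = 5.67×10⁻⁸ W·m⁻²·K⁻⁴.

For a small grey body in a large enclosure, net radiated power = εσA(T⁴ − T_w⁴).
Steady state: P = εσA(T⁴ − T_w⁴) with A = 4πr² = 4.536×10⁻⁵ m².
T⁴ = P/(εσA) + T_w⁴ = 0.109/(0.26·5.67×10⁻⁸·4.536×10⁻⁵) + (795)⁴
    = 1.630×10¹¹ + 3.995×10¹¹ = 5.624×10¹¹ K⁴.

T ≈ 866 K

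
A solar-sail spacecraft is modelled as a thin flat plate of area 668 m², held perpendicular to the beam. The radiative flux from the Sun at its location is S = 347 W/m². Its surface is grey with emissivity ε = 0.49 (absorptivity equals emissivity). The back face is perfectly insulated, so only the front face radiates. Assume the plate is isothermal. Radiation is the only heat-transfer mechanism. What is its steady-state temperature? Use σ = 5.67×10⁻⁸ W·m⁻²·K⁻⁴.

At equilibrium, absorbed power = emitted power.
Absorbing cross-section = A = 668.0 m²; emitting surface = A = 668.0 m² (ratio 1).
εS·A_cross = εσ·A_surf·T⁴  ⇒  T⁴ = S/(1σ)   (ε cancels).
T⁴ = 347/(1·5.67×10⁻⁸) = 6.120×10⁹ K⁴.
T = (6.120×10⁹)^(1/4).

T ≈ 280 K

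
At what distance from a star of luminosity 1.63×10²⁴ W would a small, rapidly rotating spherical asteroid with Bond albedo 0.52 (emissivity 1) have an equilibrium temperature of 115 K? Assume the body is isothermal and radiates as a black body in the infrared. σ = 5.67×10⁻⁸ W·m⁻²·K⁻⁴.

d ≈ 3.96×10¹⁰ m

For an isothermal black-emitting sphere, (1−a)S·πr² = σ·4πr²·T⁴ ⇒ S = 4σT⁴/(1−a).
S = 4·5.67×10⁻⁸·(115)⁴/0.480 = 82.64 W/m².
Flux falls as S = L/(4πd²), so d = √(L/(4πS)) = √(1.63×10²⁴/(4π·82.64)).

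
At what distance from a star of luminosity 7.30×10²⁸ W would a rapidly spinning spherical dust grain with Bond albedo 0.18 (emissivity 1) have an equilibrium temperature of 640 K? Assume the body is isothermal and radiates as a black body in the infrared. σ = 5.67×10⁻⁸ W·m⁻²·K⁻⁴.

For an isothermal black-emitting sphere, (1−a)S·πr² = σ·4πr²·T⁴ ⇒ S = 4σT⁴/(1−a).
S = 4·5.67×10⁻⁸·(640)⁴/0.820 = 46400 W/m².
Flux falls as S = L/(4πd²), so d = √(L/(4πS)) = √(7.30×10²⁸/(4π·46400)).

d ≈ 3.54×10¹¹ m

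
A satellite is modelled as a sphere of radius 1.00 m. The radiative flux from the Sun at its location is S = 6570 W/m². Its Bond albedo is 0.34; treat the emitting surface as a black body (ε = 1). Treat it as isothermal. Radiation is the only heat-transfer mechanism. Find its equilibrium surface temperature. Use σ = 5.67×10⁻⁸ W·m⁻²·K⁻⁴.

T ≈ 372 K

At equilibrium, absorbed power = emitted power.
Absorbing cross-section = πr² = 3.142 m²; emitting surface = 4πr² = 12.57 m² (ratio 4).
(1−a)S·A_cross = εσ·A_surf·T⁴  ⇒  T⁴ = (1−a)S/(4σ).
T⁴ = 0.660·6570/(4·5.67×10⁻⁸) = 1.912×10¹⁰ K⁴.
T = (1.912×10¹⁰)^(1/4).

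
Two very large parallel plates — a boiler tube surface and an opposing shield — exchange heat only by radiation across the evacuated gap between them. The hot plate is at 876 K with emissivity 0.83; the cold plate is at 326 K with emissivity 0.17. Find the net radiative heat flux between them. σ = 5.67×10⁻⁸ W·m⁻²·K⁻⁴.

q ≈ 5380 W/m²

For two infinite grey parallel plates, q = σ(T₁⁴ − T₂⁴)/(1/ε₁ + 1/ε₂ − 1).
T₁⁴ − T₂⁴ = 5.889×10¹¹ − 1.129×10¹⁰ = 5.776×10¹¹ K⁴.
1/ε₁ + 1/ε₂ − 1 = 1.205 + 5.882 − 1 = 6.087.
q = 5.67×10⁻⁸ × 5.776×10¹¹ / 6.087.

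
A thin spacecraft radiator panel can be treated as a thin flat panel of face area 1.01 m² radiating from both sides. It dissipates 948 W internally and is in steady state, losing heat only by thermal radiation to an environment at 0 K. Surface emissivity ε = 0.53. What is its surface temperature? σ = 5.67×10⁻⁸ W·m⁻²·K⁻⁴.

T ≈ 354 K

Steady state: internal power = radiated power, P = εσA T⁴.
Radiating area A = 2·1.01 = 2.020 m².
T⁴ = P/(εσA) = 948/(0.53·5.67×10⁻⁸·2.020) = 1.562×10¹⁰ K⁴.
T = (1.562×10¹⁰)^(1/4).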